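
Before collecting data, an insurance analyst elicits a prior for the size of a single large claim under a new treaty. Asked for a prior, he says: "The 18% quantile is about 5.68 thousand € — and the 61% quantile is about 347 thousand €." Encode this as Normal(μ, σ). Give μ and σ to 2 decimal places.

The p-quantile of Normal(μ,σ) is μ + z_p·σ, with z_{0.18} = -0.9154 and z_{0.61} = 0.2793.
Eliminate σ: μ = (z₂·x₁ − z₁·x₂)/(z₂ − z₁) = (0.2793·5.68 − (-0.9154)·347)/1.195 = 267.20.
Then σ = (x₂ − x₁)/(z₂ − z₁) = (347 − 5.68)/1.195 = 285.70.

μ = 267.20, σ = 285.70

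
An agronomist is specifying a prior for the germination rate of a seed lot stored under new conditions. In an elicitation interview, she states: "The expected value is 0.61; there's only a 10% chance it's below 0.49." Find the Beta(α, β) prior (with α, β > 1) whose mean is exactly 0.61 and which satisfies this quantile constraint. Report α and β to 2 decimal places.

α ≈ 16.82, β ≈ 10.75

With mean 0.61 fixed, write α = 0.61s, β = 0.39s where s = α+β.
Need P(θ < 0.49) = 0.1 under Beta(0.61s, 0.39s). Normal approximation: (q−m)/√(m(1−m)/s) ≈ z_{0.1} = -1.28, so s ≈ 0.61·0.39·(-1.28)²/(0.49−0.61)² = 27.1.
At s = 27.1: P(θ<0.49) ≈ 0.102. Adjusting to match 0.1 gives s ≈ 27.57.
So α = 0.61·27.57 ≈ 16.82, β = 0.39·27.57 ≈ 10.75.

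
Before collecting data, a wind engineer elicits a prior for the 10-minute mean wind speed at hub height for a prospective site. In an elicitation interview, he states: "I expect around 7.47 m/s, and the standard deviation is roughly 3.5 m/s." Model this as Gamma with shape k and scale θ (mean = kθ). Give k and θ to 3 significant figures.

k ≈ 4.56, θ ≈ 1.64

For Gamma(k, scale θ): mean = kθ, variance = kθ², so CV = 1/√k.
CV = SD/mean = 3.5/7.47 = 0.4685, hence k = 1/CV² = 4.56.
Then θ = mean/k = 7.47/4.56 = 1.64.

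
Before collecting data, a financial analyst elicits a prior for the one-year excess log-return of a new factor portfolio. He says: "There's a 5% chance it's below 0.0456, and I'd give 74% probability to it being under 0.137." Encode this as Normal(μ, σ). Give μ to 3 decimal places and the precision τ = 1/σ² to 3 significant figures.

The p-quantile of Normal(μ,σ) is μ + z_p·σ, with z_{0.05} = -1.645 and z_{0.74} = 0.6433.
Eliminate σ: μ = (z₂·x₁ − z₁·x₂)/(z₂ − z₁) = (0.6433·0.0456 − (-1.645)·0.137)/2.288 = 0.111.
Then σ = (x₂ − x₁)/(z₂ − z₁) = (0.137 − 0.0456)/2.288 = 0.040.
Precision τ = 1/σ² = 1/0.03994² = 627.

μ = 0.111, τ = 627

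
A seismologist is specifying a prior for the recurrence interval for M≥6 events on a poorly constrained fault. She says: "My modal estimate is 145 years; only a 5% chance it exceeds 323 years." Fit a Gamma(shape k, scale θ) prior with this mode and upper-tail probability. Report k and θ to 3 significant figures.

k ≈ 5.28, θ ≈ 33.8

Gamma(k,θ) with k>1 has mode (k−1)θ, so θ = 145/(k−1).
Need P(X < 323) = 0.95 with θ tied to k this way. Start at k = 2, θ = 145: P(X<323) ≈ 0.652.
Too low — raise k to concentrate. Iterating converges to k ≈ 5.28.
Then θ = 145/(5.28−1) ≈ 33.8.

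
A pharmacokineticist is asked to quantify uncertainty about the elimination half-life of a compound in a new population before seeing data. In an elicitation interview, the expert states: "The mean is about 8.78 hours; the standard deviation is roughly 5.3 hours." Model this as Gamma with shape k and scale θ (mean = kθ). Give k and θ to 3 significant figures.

For Gamma(k, scale θ): mean = kθ, variance = kθ², so CV = 1/√k.
CV = SD/mean = 5.3/8.78 = 0.6036, hence k = 1/CV² = 2.74.
Then θ = mean/k = 8.78/2.74 = 3.2.

k ≈ 2.74, θ ≈ 3.2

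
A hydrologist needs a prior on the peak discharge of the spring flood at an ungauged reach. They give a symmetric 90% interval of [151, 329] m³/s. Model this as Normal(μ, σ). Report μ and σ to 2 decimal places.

μ = 240.00, σ = 54.11

A symmetric 90% interval runs μ ± z·σ with z = 1.645.
Half-width = 89, so σ = 89/1.645 = 54.11.
μ is the interval midpoint, 240.00.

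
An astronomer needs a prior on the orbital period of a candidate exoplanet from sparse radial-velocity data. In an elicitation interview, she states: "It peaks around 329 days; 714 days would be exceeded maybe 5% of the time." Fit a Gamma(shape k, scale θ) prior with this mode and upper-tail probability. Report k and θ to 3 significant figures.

Gamma(k,θ) with k>1 has mode (k−1)θ, so θ = 329/(k−1).
Need P(X < 714) = 0.95 with θ tied to k this way. Start at k = 2, θ = 329: P(X<714) ≈ 0.638.
Too low — raise k to concentrate. Iterating converges to k ≈ 5.59.
Then θ = 329/(5.59−1) ≈ 71.7.

k ≈ 5.59, θ ≈ 71.7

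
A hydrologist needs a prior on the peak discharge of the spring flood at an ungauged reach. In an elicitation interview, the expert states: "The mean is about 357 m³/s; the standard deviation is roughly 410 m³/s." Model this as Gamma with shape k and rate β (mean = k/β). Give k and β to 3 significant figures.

k ≈ 0.758, β ≈ 0.00212

For Gamma(k, rate β): mean = k/β, variance = k/β², so CV = 1/√k.
CV = SD/mean = 410/357 = 1.148, hence k = 1/CV² = 0.758.
Then β = k/mean = 0.758/357 = 0.00212.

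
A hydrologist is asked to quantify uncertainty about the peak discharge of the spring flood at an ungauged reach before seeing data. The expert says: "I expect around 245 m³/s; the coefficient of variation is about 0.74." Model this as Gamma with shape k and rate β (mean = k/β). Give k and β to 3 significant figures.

k ≈ 1.83, β ≈ 0.00745

For Gamma(k, rate β): mean = k/β, variance = k/β², so CV = 1/√k.
CV = 0.74, hence k = 1/CV² = 1.83.
Then β = k/mean = 1.83/245 = 0.00745.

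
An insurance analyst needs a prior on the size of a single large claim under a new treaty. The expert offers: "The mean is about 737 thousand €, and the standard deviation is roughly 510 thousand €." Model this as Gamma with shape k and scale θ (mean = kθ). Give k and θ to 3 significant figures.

For Gamma(k, scale θ): mean = kθ, variance = kθ², so CV = 1/√k.
CV = SD/mean = 510/737 = 0.692, hence k = 1/CV² = 2.09.
Then θ = mean/k = 737/2.09 = 353.

k ≈ 2.09, θ ≈ 353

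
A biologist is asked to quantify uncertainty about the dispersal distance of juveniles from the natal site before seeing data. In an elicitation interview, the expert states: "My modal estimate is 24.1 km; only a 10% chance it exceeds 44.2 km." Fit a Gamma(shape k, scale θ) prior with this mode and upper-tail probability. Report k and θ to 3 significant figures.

Gamma(k,θ) with k>1 has mode (k−1)θ, so θ = 24.1/(k−1).
Need P(X < 44.2) = 0.9 with θ tied to k this way. Start at k = 2, θ = 24.1: P(X<44.2) ≈ 0.547.
Too low — raise k to concentrate. Iterating converges to k ≈ 6.18.
Then θ = 24.1/(6.18−1) ≈ 4.65.

k ≈ 6.18, θ ≈ 4.65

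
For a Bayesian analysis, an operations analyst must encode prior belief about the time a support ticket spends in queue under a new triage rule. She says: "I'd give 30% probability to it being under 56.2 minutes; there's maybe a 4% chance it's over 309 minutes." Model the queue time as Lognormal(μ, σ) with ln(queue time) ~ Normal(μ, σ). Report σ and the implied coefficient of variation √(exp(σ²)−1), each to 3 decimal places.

If T ~ Lognormal(μ,σ) then ln T ~ Normal(μ,σ), so the p-quantile of ln T is μ + z_p·σ.
ln(56.2) = 4.029 and ln(309) = 5.733; z_{0.3} = -0.5244, z_{0.96} = 1.751.
σ = (5.733 − 4.029)/(1.751 − (-0.5244)) = 0.749.
μ = 4.029 − (-0.5244)·0.749 = 4.422.
CV = √(exp(σ²)−1) = √(exp(0.5613)−1) = 0.868.

σ ≈ 0.749, CV ≈ 0.868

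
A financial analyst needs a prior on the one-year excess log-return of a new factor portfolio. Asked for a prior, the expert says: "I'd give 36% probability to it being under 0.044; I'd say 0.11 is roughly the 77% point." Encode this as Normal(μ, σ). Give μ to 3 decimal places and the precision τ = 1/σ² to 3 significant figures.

μ = 0.066, τ = 276

The p-quantile of Normal(μ,σ) is μ + z_p·σ, with z_{0.36} = -0.3585 and z_{0.77} = 0.7388.
Eliminate σ: μ = (z₂·x₁ − z₁·x₂)/(z₂ − z₁) = (0.7388·0.044 − (-0.3585)·0.11)/1.097 = 0.066.
Then σ = (x₂ − x₁)/(z₂ − z₁) = (0.11 − 0.044)/1.097 = 0.060.
Precision τ = 1/σ² = 1/0.06015² = 276.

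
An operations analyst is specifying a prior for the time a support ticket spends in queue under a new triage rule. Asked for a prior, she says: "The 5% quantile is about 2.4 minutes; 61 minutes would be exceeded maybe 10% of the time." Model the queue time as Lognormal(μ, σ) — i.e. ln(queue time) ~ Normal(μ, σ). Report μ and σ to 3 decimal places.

If T ~ Lognormal(μ,σ) then ln T ~ Normal(μ,σ), so the p-quantile of ln T is μ + z_p·σ.
ln(2.4) = 0.8755 and ln(61) = 4.111; z_{0.05} = -1.645, z_{0.9} = 1.282.
σ = (4.111 − 0.8755)/(1.282 − (-1.645)) = 1.106.
μ = 0.8755 − (-1.645)·1.106 = 2.694.

μ ≈ 2.694, σ ≈ 1.106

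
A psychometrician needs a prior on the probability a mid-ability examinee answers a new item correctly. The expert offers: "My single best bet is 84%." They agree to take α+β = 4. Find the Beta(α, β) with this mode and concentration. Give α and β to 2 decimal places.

α = 2.68, β = 1.32

For α,β > 1 the Beta mode is (α−1)/(α+β−2). With α+β = 4, the mode is (α−1)/2.
Set (α−1)/2 = 0.84 → α = 1 + 0.84·2 = 2.68.
β = 4 − α = 1.32.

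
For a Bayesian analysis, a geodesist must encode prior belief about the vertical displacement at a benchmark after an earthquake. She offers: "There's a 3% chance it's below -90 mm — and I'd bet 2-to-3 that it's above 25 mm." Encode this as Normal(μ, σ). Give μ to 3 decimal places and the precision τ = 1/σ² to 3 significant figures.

μ = 11.348, τ = 0.000344

For Normal(μ,σ), the p-quantile is μ + z_p·σ. Here z_{0.03} = -1.881, z_{0.6} = 0.2533.
So -90 = μ − 1.881σ and 25 = μ + 0.2533σ.
Subtracting: σ = (25 − -90)/(0.2533 − (-1.881)) = 53.886.
Then μ = -90 − (-1.881)·53.886 = 11.348.
Precision τ = 1/σ² = 1/53.89² = 0.000344.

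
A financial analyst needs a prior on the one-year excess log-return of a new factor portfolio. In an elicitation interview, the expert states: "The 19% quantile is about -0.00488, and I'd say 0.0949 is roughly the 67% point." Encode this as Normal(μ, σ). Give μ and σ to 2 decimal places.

μ = 0.06, σ = 0.08

The p-quantile of Normal(μ,σ) is μ + z_p·σ, with z_{0.19} = -0.8779 and z_{0.67} = 0.4399.
Eliminate σ: μ = (z₂·x₁ − z₁·x₂)/(z₂ − z₁) = (0.4399·-0.00488 − (-0.8779)·0.0949)/1.318 = 0.06.
Then σ = (x₂ − x₁)/(z₂ − z₁) = (0.0949 − -0.00488)/1.318 = 0.08.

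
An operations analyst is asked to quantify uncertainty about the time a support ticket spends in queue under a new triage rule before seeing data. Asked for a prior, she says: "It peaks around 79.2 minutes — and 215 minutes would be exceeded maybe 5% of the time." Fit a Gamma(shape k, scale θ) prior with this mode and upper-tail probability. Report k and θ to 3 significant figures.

k ≈ 3.7, θ ≈ 29.4

Gamma(k,θ) with k>1 has mode (k−1)θ, so θ = 79.2/(k−1).
Need P(X < 215) = 0.95 with θ tied to k this way. Start at k = 2, θ = 79.2: P(X<215) ≈ 0.754.
Too low — raise k to concentrate. Iterating converges to k ≈ 3.7.
Then θ = 79.2/(3.7−1) ≈ 29.4.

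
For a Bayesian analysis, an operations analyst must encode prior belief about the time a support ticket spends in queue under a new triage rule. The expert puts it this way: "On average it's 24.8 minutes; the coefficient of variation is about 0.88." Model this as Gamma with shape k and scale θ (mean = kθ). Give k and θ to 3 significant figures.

For Gamma(k, scale θ): mean = kθ, variance = kθ², so CV = 1/√k.
CV = 0.88, hence k = 1/CV² = 1.29.
Then θ = mean/k = 24.8/1.29 = 19.2.

k ≈ 1.29, θ ≈ 19.2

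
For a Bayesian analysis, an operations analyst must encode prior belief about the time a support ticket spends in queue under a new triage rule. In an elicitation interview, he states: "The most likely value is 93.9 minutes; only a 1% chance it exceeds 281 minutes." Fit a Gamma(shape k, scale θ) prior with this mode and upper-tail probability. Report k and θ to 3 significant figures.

Gamma(k,θ) with k>1 has mode (k−1)θ, so θ = 93.9/(k−1).
Need P(X < 281) = 0.99 with θ tied to k this way. Start at k = 2, θ = 93.9: P(X<281) ≈ 0.800.
Too low — raise k to concentrate. Iterating converges to k ≈ 4.75.
Then θ = 93.9/(4.75−1) ≈ 25.

k ≈ 4.75, θ ≈ 25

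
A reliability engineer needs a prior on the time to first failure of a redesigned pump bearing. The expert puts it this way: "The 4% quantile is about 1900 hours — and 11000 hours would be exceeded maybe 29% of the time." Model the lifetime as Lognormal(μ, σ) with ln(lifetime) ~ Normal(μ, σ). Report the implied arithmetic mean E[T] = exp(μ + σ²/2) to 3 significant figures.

If T ~ Lognormal(μ,σ) then ln T ~ Normal(μ,σ), so the p-quantile of ln T is μ + z_p·σ.
ln(1900) = 7.55 and ln(11000) = 9.306; z_{0.04} = -1.751, z_{0.71} = 0.5534.
σ = (9.306 − 7.55)/(0.5534 − (-1.751)) = 0.762.
μ = 7.55 − (-1.751)·0.762 = 8.884.
E[T] = exp(μ + σ²/2) = exp(8.884 + 0.2904) = 9650 hours.

E[T] ≈ 9650 hours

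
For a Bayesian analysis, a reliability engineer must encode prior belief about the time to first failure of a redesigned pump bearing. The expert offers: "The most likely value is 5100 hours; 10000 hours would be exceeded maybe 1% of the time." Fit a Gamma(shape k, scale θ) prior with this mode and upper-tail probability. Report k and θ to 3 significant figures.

Gamma(k,θ) with k>1 has mode (k−1)θ, so θ = 5100/(k−1).
Need P(X < 10000) = 0.99 with θ tied to k this way. Start at k = 2, θ = 5100: P(X<10000) ≈ 0.583.
Too low — raise k to concentrate. Iterating converges to k ≈ 11.9.
Then θ = 5100/(11.9−1) ≈ 469.

k ≈ 11.9, θ ≈ 469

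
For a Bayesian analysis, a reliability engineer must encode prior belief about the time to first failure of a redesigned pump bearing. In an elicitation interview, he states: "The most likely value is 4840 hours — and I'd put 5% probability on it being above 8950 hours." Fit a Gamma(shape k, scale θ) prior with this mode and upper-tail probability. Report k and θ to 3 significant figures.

Gamma(k,θ) with k>1 has mode (k−1)θ, so θ = 4840/(k−1).
Need P(X < 8950) = 0.95 with θ tied to k this way. Start at k = 2, θ = 4840: P(X<8950) ≈ 0.552.
Too low — raise k to concentrate. Iterating converges to k ≈ 8.37.
Then θ = 4840/(8.37−1) ≈ 657.

k ≈ 8.37, θ ≈ 657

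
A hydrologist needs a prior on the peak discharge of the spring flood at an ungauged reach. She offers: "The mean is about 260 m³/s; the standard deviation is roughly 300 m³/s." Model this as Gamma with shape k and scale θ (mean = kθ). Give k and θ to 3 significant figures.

k ≈ 0.751, θ ≈ 346

For Gamma(k, scale θ): mean = kθ, variance = kθ², so CV = 1/√k.
CV = SD/mean = 300/260 = 1.154, hence k = 1/CV² = 0.751.
Then θ = mean/k = 260/0.751 = 346.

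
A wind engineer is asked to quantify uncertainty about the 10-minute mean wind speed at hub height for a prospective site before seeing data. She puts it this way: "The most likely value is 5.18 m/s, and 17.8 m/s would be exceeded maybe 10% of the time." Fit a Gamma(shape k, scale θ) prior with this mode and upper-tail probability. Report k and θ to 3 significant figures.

k ≈ 2.23, θ ≈ 4.21

Gamma(k,θ) with k>1 has mode (k−1)θ, so θ = 5.18/(k−1).
Need P(X < 17.8) = 0.9 with θ tied to k this way. Start at k = 2, θ = 5.18: P(X<17.8) ≈ 0.857.
Too low — raise k to concentrate. Iterating converges to k ≈ 2.23.
Then θ = 5.18/(2.23−1) ≈ 4.21.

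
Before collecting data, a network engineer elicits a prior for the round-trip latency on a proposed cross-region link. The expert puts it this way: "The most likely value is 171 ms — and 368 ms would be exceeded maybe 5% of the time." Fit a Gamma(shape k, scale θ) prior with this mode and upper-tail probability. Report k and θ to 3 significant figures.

Gamma(k,θ) with k>1 has mode (k−1)θ, so θ = 171/(k−1).
Need P(X < 368) = 0.95 with θ tied to k this way. Start at k = 2, θ = 171: P(X<368) ≈ 0.634.
Too low — raise k to concentrate. Iterating converges to k ≈ 5.69.
Then θ = 171/(5.69−1) ≈ 36.4.

k ≈ 5.69, θ ≈ 36.4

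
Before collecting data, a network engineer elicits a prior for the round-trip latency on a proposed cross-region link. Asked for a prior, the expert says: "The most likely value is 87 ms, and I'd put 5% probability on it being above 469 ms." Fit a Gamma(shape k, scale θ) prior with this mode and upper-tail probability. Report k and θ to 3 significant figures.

Gamma(k,θ) with k>1 has mode (k−1)θ, so θ = 87/(k−1).
Need P(X < 469) = 0.95 with θ tied to k this way. Start at k = 2, θ = 87: P(X<469) ≈ 0.971.
Too high — lower k to spread out. Iterating converges to k ≈ 1.83.
Then θ = 87/(1.83−1) ≈ 105.

k ≈ 1.83, θ ≈ 105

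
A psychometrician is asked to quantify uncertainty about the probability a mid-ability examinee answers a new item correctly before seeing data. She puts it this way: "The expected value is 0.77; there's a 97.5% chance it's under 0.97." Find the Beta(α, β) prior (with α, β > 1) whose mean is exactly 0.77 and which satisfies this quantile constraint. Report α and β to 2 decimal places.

With mean 0.77 fixed, write α = 0.77s, β = 0.23s where s = α+β.
Need P(θ < 0.97) = 0.975 under Beta(0.77s, 0.23s). Normal approximation: (q−m)/√(m(1−m)/s) ≈ z_{0.975} = 1.96, so s ≈ 0.77·0.23·(1.96)²/(0.97−0.77)² = 17.0.
At s = 17.0: P(θ<0.97) ≈ 0.999. Adjusting to match 0.975 gives s ≈ 8.14.
So α = 0.77·8.14 ≈ 6.27, β = 0.23·8.14 ≈ 1.87.

α ≈ 6.27, β ≈ 1.87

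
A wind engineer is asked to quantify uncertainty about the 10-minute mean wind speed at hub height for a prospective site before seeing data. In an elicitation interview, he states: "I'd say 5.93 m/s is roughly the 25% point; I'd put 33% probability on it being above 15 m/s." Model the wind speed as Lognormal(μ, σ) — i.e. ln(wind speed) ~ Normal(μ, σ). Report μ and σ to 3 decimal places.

μ ≈ 2.342, σ ≈ 0.833

If T ~ Lognormal(μ,σ) then ln T ~ Normal(μ,σ), so the p-quantile of ln T is μ + z_p·σ.
ln(5.93) = 1.78 and ln(15) = 2.708; z_{0.25} = -0.6745, z_{0.67} = 0.4399.
σ = (2.708 − 1.78)/(0.4399 − (-0.6745)) = 0.833.
μ = 1.78 − (-0.6745)·0.833 = 2.342.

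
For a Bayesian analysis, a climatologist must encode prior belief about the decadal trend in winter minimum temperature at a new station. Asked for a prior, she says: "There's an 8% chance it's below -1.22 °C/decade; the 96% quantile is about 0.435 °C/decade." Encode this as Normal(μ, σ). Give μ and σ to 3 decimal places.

μ = -0.483, σ = 0.524

The p-quantile of Normal(μ,σ) is μ + z_p·σ, with z_{0.08} = -1.405 and z_{0.96} = 1.751.
Eliminate σ: μ = (z₂·x₁ − z₁·x₂)/(z₂ − z₁) = (1.751·-1.22 − (-1.405)·0.435)/3.156 = -0.483.
Then σ = (x₂ − x₁)/(z₂ − z₁) = (0.435 − -1.22)/3.156 = 0.524.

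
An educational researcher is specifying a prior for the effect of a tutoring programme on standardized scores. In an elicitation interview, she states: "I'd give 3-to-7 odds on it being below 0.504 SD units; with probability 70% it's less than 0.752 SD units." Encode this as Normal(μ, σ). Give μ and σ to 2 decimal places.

μ = 0.63, σ = 0.24

The p-quantile of Normal(μ,σ) is μ + z_p·σ, with z_{0.3} = -0.5244 and z_{0.7} = 0.5244.
Eliminate σ: μ = (z₂·x₁ − z₁·x₂)/(z₂ − z₁) = (0.5244·0.504 − (-0.5244)·0.752)/1.049 = 0.63.
Then σ = (x₂ − x₁)/(z₂ − z₁) = (0.752 − 0.504)/1.049 = 0.24.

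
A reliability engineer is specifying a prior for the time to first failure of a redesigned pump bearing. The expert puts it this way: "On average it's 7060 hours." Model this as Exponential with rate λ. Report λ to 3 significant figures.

λ ≈ 0.000142

Exponential mean = 1/λ, so λ = 1/7060.0 = 0.000142.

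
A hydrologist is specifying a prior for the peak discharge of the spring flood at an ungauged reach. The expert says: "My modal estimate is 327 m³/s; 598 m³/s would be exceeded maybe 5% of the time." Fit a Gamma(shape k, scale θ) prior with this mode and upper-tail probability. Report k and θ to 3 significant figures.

Gamma(k,θ) with k>1 has mode (k−1)θ, so θ = 327/(k−1).
Need P(X < 598) = 0.95 with θ tied to k this way. Start at k = 2, θ = 327: P(X<598) ≈ 0.546.
Too low — raise k to concentrate. Iterating converges to k ≈ 8.64.
Then θ = 327/(8.64−1) ≈ 42.8.

k ≈ 8.64, θ ≈ 42.8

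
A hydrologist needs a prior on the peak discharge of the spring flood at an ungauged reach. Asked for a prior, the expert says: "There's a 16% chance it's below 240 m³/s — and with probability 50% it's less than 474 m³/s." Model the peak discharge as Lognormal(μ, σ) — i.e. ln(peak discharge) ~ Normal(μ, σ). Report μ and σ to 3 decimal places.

If T ~ Lognormal(μ,σ) then ln T ~ Normal(μ,σ), so the p-quantile of ln T is μ + z_p·σ.
ln(240) = 5.481 and ln(474) = 6.161; z_{0.16} = -0.9945, z_{0.5} = 0.
σ = (6.161 − 5.481)/(0 − (-0.9945)) = 0.684.
μ = 5.481 − (-0.9945)·0.684 = 6.161.

μ ≈ 6.161, σ ≈ 0.684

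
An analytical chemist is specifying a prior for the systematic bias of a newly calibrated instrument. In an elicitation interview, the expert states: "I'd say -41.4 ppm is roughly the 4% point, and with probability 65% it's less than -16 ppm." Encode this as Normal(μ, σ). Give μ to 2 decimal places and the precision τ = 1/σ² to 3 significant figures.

The p-quantile of Normal(μ,σ) is μ + z_p·σ, with z_{0.04} = -1.751 and z_{0.65} = 0.3853.
Eliminate σ: μ = (z₂·x₁ − z₁·x₂)/(z₂ − z₁) = (0.3853·-41.4 − (-1.751)·-16)/2.136 = -20.58.
Then σ = (x₂ − x₁)/(z₂ − z₁) = (-16 − -41.4)/2.136 = 11.89.
Precision τ = 1/σ² = 1/11.89² = 0.00707.

μ = -20.58, τ = 0.00707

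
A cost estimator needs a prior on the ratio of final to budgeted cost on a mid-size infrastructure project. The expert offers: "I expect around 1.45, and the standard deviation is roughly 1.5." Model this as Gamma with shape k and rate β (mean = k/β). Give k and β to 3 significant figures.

For Gamma(k, rate β): mean = k/β, variance = k/β², so CV = 1/√k.
CV = SD/mean = 1.5/1.45 = 1.034, hence k = 1/CV² = 0.934.
Then β = k/mean = 0.934/1.45 = 0.644.

k ≈ 0.934, β ≈ 0.644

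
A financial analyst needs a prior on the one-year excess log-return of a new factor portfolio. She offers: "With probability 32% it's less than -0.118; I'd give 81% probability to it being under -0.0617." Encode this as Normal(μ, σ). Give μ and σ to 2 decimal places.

μ = -0.10, σ = 0.04

The p-quantile of Normal(μ,σ) is μ + z_p·σ, with z_{0.32} = -0.4677 and z_{0.81} = 0.8779.
Eliminate σ: μ = (z₂·x₁ − z₁·x₂)/(z₂ − z₁) = (0.8779·-0.118 − (-0.4677)·-0.0617)/1.346 = -0.10.
Then σ = (x₂ − x₁)/(z₂ − z₁) = (-0.0617 − -0.118)/1.346 = 0.04.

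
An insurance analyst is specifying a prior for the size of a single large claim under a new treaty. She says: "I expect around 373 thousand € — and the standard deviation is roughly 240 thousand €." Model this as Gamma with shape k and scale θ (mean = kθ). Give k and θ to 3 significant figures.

k ≈ 2.42, θ ≈ 154

For Gamma(k, scale θ): mean = kθ, variance = kθ², so CV = 1/√k.
CV = SD/mean = 240/373 = 0.6434, hence k = 1/CV² = 2.42.
Then θ = mean/k = 373/2.42 = 154.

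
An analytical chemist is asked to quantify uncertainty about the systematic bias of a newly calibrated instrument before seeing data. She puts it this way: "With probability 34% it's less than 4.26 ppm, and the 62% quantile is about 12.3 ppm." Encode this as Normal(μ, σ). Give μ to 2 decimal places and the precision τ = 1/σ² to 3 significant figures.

The p-quantile of Normal(μ,σ) is μ + z_p·σ, with z_{0.34} = -0.4125 and z_{0.62} = 0.3055.
Eliminate σ: μ = (z₂·x₁ − z₁·x₂)/(z₂ − z₁) = (0.3055·4.26 − (-0.4125)·12.3)/0.7179 = 8.88.
Then σ = (x₂ − x₁)/(z₂ − z₁) = (12.3 − 4.26)/0.7179 = 11.20.
Precision τ = 1/σ² = 1/11.2² = 0.00797.

μ = 8.88, τ = 0.00797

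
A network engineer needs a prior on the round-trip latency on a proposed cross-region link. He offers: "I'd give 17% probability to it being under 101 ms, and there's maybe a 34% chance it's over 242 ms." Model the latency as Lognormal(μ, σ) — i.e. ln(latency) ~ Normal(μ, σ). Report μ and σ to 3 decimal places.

μ ≈ 5.225, σ ≈ 0.639

If T ~ Lognormal(μ,σ) then ln T ~ Normal(μ,σ), so the p-quantile of ln T is μ + z_p·σ.
ln(101) = 4.615 and ln(242) = 5.489; z_{0.17} = -0.9542, z_{0.66} = 0.4125.
σ = (5.489 − 4.615)/(0.4125 − (-0.9542)) = 0.639.
μ = 4.615 − (-0.9542)·0.639 = 5.225.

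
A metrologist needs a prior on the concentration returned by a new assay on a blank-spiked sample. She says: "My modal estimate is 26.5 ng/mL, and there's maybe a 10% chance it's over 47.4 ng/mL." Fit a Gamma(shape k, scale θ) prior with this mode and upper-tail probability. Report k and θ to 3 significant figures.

Gamma(k,θ) with k>1 has mode (k−1)θ, so θ = 26.5/(k−1).
Need P(X < 47.4) = 0.9 with θ tied to k this way. Start at k = 2, θ = 26.5: P(X<47.4) ≈ 0.534.
Too low — raise k to concentrate. Iterating converges to k ≈ 6.63.
Then θ = 26.5/(6.63−1) ≈ 4.71.

k ≈ 6.63, θ ≈ 4.71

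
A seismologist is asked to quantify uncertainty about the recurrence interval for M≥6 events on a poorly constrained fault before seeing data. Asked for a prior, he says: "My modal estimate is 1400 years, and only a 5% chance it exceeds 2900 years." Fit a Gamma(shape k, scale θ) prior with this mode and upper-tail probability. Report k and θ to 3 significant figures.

Gamma(k,θ) with k>1 has mode (k−1)θ, so θ = 1400/(k−1).
Need P(X < 2900) = 0.95 with θ tied to k this way. Start at k = 2, θ = 1400: P(X<2900) ≈ 0.613.
Too low — raise k to concentrate. Iterating converges to k ≈ 6.21.
Then θ = 1400/(6.21−1) ≈ 269.

k ≈ 6.21, θ ≈ 269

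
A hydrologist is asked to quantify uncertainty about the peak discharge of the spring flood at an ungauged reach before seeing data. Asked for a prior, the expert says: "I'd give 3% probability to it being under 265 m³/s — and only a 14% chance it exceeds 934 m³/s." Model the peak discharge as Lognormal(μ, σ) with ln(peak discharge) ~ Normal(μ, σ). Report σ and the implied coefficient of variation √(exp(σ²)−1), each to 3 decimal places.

σ ≈ 0.425, CV ≈ 0.445

If T ~ Lognormal(μ,σ) then ln T ~ Normal(μ,σ), so the p-quantile of ln T is μ + z_p·σ.
ln(265) = 5.58 and ln(934) = 6.839; z_{0.03} = -1.881, z_{0.86} = 1.08.
σ = (6.839 − 5.58)/(1.08 − (-1.881)) = 0.425.
μ = 5.58 − (-1.881)·0.425 = 6.380.
CV = √(exp(σ²)−1) = √(exp(0.1810)−1) = 0.445.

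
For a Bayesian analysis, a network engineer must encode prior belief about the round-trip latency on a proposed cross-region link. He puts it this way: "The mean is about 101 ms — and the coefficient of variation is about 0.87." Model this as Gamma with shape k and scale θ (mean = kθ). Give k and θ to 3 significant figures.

For Gamma(k, scale θ): mean = kθ, variance = kθ², so CV = 1/√k.
CV = 0.87, hence k = 1/CV² = 1.32.
Then θ = mean/k = 101/1.32 = 76.4.

k ≈ 1.32, θ ≈ 76.4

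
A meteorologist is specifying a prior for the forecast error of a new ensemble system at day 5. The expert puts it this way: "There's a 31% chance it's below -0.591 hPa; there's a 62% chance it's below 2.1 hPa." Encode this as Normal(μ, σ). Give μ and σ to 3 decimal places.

μ = 1.074, σ = 3.358

The p-quantile of Normal(μ,σ) is μ + z_p·σ, with z_{0.31} = -0.4959 and z_{0.62} = 0.3055.
Eliminate σ: μ = (z₂·x₁ − z₁·x₂)/(z₂ − z₁) = (0.3055·-0.591 − (-0.4959)·2.1)/0.8013 = 1.074.
Then σ = (x₂ − x₁)/(z₂ − z₁) = (2.1 − -0.591)/0.8013 = 3.358.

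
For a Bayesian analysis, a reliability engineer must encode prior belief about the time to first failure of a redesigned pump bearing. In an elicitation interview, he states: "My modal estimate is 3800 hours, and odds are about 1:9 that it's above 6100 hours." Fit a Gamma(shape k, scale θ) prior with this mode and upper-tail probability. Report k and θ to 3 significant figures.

Gamma(k,θ) with k>1 has mode (k−1)θ, so θ = 3800/(k−1).
Need P(X < 6100) = 0.9 with θ tied to k this way. Start at k = 2, θ = 3800: P(X<6100) ≈ 0.477.
Too low — raise k to concentrate. Iterating converges to k ≈ 9.39.
Then θ = 3800/(9.39−1) ≈ 453.

k ≈ 9.39, θ ≈ 453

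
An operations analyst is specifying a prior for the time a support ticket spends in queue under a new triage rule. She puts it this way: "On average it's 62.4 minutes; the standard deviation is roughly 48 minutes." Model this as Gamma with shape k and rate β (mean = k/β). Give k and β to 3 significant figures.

k ≈ 1.69, β ≈ 0.0271

For Gamma(k, rate β): mean = k/β, variance = k/β², so CV = 1/√k.
CV = SD/mean = 48/62.4 = 0.7692, hence k = 1/CV² = 1.69.
Then β = k/mean = 1.69/62.4 = 0.0271.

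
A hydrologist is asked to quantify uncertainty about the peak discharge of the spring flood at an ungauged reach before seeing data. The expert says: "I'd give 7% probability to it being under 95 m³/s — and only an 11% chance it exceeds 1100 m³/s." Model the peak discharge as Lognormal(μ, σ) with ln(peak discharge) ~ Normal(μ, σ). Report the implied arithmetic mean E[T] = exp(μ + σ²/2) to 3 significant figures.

E[T] ≈ 546 m³/s

If T ~ Lognormal(μ,σ) then ln T ~ Normal(μ,σ), so the p-quantile of ln T is μ + z_p·σ.
ln(95) = 4.554 and ln(1100) = 7.003; z_{0.07} = -1.476, z_{0.89} = 1.227.
σ = (7.003 − 4.554)/(1.227 − (-1.476)) = 0.906.
μ = 4.554 − (-1.476)·0.906 = 5.891.
E[T] = exp(μ + σ²/2) = exp(5.891 + 0.4107) = 546 m³/s.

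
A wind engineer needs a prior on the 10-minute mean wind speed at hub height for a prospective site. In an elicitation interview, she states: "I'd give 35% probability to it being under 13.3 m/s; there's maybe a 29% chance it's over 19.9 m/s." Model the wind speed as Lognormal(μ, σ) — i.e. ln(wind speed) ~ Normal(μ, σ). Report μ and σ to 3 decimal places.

μ ≈ 2.753, σ ≈ 0.429

If T ~ Lognormal(μ,σ) then ln T ~ Normal(μ,σ), so the p-quantile of ln T is μ + z_p·σ.
ln(13.3) = 2.588 and ln(19.9) = 2.991; z_{0.35} = -0.3853, z_{0.71} = 0.5534.
σ = (2.991 − 2.588)/(0.5534 − (-0.3853)) = 0.429.
μ = 2.588 − (-0.3853)·0.429 = 2.753.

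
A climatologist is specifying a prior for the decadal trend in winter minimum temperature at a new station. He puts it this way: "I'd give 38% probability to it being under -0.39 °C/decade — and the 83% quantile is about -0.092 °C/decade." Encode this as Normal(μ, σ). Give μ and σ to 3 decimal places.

μ = -0.318, σ = 0.237

For Normal(μ,σ), the p-quantile is μ + z_p·σ. Here z_{0.38} = -0.3055, z_{0.83} = 0.9542.
So -0.39 = μ − 0.3055σ and -0.092 = μ + 0.9542σ.
Subtracting: σ = (-0.092 − -0.39)/(0.9542 − (-0.3055)) = 0.237.
Then μ = -0.39 − (-0.3055)·0.237 = -0.318.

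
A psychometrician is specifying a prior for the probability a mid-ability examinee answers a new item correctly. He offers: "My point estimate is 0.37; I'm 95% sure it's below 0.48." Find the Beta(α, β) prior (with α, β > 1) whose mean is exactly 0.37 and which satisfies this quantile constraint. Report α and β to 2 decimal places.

With mean 0.37 fixed, write α = 0.37s, β = 0.63s where s = α+β.
Need P(θ < 0.48) = 0.95 under Beta(0.37s, 0.63s). Normal approximation: (q−m)/√(m(1−m)/s) ≈ z_{0.95} = 1.64, so s ≈ 0.37·0.63·(1.64)²/(0.48−0.37)² = 52.1.
At s = 52.1: P(θ<0.48) ≈ 0.947. Adjusting to match 0.95 gives s ≈ 53.91.
So α = 0.37·53.91 ≈ 19.95, β = 0.63·53.91 ≈ 33.96.

α ≈ 19.95, β ≈ 33.96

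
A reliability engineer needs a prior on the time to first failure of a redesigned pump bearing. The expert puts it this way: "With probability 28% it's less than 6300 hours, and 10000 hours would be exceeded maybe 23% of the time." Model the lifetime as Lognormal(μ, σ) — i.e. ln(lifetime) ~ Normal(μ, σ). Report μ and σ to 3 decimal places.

If T ~ Lognormal(μ,σ) then ln T ~ Normal(μ,σ), so the p-quantile of ln T is μ + z_p·σ.
ln(6300) = 8.748 and ln(10000) = 9.21; z_{0.28} = -0.5828, z_{0.77} = 0.7388.
σ = (9.21 − 8.748)/(0.7388 − (-0.5828)) = 0.350.
μ = 8.748 − (-0.5828)·0.350 = 8.952.

μ ≈ 8.952, σ ≈ 0.350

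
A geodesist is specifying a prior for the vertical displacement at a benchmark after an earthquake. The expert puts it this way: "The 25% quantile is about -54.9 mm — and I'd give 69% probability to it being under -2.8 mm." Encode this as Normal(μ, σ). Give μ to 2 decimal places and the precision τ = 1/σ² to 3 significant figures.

μ = -24.87, τ = 0.000505

The p-quantile of Normal(μ,σ) is μ + z_p·σ, with z_{0.25} = -0.6745 and z_{0.69} = 0.4959.
Eliminate σ: μ = (z₂·x₁ − z₁·x₂)/(z₂ − z₁) = (0.4959·-54.9 − (-0.6745)·-2.8)/1.17 = -24.87.
Then σ = (x₂ − x₁)/(z₂ − z₁) = (-2.8 − -54.9)/1.17 = 44.52.
Precision τ = 1/σ² = 1/44.52² = 0.000505.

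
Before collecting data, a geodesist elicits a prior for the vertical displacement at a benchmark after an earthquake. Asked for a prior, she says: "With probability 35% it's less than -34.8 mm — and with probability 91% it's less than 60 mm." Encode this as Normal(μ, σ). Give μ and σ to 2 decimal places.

μ = -13.64, σ = 54.92

The p-quantile of Normal(μ,σ) is μ + z_p·σ, with z_{0.35} = -0.3853 and z_{0.91} = 1.341.
Eliminate σ: μ = (z₂·x₁ − z₁·x₂)/(z₂ − z₁) = (1.341·-34.8 − (-0.3853)·60)/1.726 = -13.64.
Then σ = (x₂ − x₁)/(z₂ − z₁) = (60 − -34.8)/1.726 = 54.92.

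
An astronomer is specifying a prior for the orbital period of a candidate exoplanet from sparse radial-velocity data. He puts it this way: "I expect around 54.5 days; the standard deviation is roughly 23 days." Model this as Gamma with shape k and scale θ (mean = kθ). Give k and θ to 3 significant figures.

For Gamma(k, scale θ): mean = kθ, variance = kθ², so CV = 1/√k.
CV = SD/mean = 23/54.5 = 0.422, hence k = 1/CV² = 5.61.
Then θ = mean/k = 54.5/5.61 = 9.71.

k ≈ 5.61, θ ≈ 9.71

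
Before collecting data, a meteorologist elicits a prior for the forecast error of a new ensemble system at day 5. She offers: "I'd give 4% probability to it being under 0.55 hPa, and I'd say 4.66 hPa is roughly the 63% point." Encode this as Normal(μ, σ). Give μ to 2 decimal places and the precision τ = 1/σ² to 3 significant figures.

For Normal(μ,σ), the p-quantile is μ + z_p·σ. Here z_{0.04} = -1.751, z_{0.63} = 0.3319.
So 0.55 = μ − 1.751σ and 4.66 = μ + 0.3319σ.
Subtracting: σ = (4.66 − 0.55)/(0.3319 − (-1.751)) = 1.97.
Then μ = 0.55 − (-1.751)·1.97 = 4.01.
Precision τ = 1/σ² = 1/1.974² = 0.257.

μ = 4.01, τ = 0.257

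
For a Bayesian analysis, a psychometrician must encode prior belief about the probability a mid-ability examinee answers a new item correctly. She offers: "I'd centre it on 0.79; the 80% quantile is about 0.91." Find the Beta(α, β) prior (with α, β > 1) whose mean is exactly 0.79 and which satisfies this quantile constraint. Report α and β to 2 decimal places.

With mean 0.79 fixed, write α = 0.79s, β = 0.21s where s = α+β.
Need P(θ < 0.91) = 0.8 under Beta(0.79s, 0.21s). Normal approximation: (q−m)/√(m(1−m)/s) ≈ z_{0.8} = 0.842, so s ≈ 0.79·0.21·(0.842)²/(0.91−0.79)² = 8.2.
At s = 8.2: P(θ<0.91) ≈ 0.798. Adjusting to match 0.8 gives s ≈ 8.24.
So α = 0.79·8.24 ≈ 6.51, β = 0.21·8.24 ≈ 1.73.

α ≈ 6.51, β ≈ 1.73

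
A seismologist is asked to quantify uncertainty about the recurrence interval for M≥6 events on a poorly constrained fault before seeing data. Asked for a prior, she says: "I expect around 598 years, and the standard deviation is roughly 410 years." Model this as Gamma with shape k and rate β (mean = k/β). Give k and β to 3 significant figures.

For Gamma(k, rate β): mean = k/β, variance = k/β², so CV = 1/√k.
CV = SD/mean = 410/598 = 0.6856, hence k = 1/CV² = 2.13.
Then β = k/mean = 2.13/598 = 0.00356.

k ≈ 2.13, β ≈ 0.00356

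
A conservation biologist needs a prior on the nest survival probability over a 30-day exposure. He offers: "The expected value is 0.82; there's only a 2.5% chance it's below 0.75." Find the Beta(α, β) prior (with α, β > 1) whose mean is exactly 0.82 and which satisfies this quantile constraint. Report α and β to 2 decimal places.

With mean 0.82 fixed, write α = 0.82s, β = 0.18s where s = α+β.
Need P(θ < 0.75) = 0.025 under Beta(0.82s, 0.18s). Normal approximation: (q−m)/√(m(1−m)/s) ≈ z_{0.025} = -1.96, so s ≈ 0.82·0.18·(-1.96)²/(0.75−0.82)² = 115.7.
At s = 115.7: P(θ<0.75) ≈ 0.032. Adjusting to match 0.025 gives s ≈ 130.77.
So α = 0.82·130.77 ≈ 107.23, β = 0.18·130.77 ≈ 23.54.

α ≈ 107.23, β ≈ 23.54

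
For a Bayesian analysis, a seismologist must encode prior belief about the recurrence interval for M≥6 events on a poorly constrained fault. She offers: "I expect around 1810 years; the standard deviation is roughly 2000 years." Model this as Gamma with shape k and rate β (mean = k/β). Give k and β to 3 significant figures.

k ≈ 0.819, β ≈ 0.000452

For Gamma(k, rate β): mean = k/β, variance = k/β², so CV = 1/√k.
CV = SD/mean = 2000/1810 = 1.105, hence k = 1/CV² = 0.819.
Then β = k/mean = 0.819/1810 = 0.000452.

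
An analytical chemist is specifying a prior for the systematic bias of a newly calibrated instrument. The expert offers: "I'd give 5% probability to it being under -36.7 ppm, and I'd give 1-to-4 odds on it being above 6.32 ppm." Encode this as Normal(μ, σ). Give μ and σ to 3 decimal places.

μ = -8.241, σ = 17.302

For Normal(μ,σ), the p-quantile is μ + z_p·σ. Here z_{0.05} = -1.645, z_{0.8} = 0.8416.
So -36.7 = μ − 1.645σ and 6.32 = μ + 0.8416σ.
Subtracting: σ = (6.32 − -36.7)/(0.8416 − (-1.645)) = 17.302.
Then μ = -36.7 − (-1.645)·17.302 = -8.241.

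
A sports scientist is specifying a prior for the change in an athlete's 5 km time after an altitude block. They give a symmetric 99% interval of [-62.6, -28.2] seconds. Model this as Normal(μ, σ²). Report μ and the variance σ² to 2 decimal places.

A symmetric 99% interval runs μ ± z·σ with z = 2.576.
Half-width = 17.2, so σ = 17.2/2.576 = 6.677 and σ² = 44.59.
μ is the interval midpoint, -45.40.

μ = -45.40, σ² = 44.59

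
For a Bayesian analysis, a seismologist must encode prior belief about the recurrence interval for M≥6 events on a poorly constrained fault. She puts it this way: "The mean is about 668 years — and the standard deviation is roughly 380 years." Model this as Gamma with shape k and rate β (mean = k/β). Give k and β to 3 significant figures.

For Gamma(k, rate β): mean = k/β, variance = k/β², so CV = 1/√k.
CV = SD/mean = 380/668 = 0.5689, hence k = 1/CV² = 3.09.
Then β = k/mean = 3.09/668 = 0.00463.

k ≈ 3.09, β ≈ 0.00463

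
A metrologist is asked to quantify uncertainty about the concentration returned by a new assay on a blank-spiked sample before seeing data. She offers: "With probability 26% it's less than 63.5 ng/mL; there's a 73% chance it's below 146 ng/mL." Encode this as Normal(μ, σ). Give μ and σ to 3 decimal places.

μ = 105.753, σ = 65.676

For Normal(μ,σ), the p-quantile is μ + z_p·σ. Here z_{0.26} = -0.6433, z_{0.73} = 0.6128.
So 63.5 = μ − 0.6433σ and 146 = μ + 0.6128σ.
Subtracting: σ = (146 − 63.5)/(0.6128 − (-0.6433)) = 65.676.
Then μ = 63.5 − (-0.6433)·65.676 = 105.753.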